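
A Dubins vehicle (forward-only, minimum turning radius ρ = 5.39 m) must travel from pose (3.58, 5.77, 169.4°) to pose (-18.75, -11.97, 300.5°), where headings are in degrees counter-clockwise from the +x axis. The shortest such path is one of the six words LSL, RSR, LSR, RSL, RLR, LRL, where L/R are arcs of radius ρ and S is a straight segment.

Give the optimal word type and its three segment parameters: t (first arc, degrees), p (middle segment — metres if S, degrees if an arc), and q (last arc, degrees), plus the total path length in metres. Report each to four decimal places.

LSL: t = 40.7744°, p = 19.3110 m, q = 90.3256°, L = 31.6440 m

Let ψ = atan2(Δy, Δx) = atan2(-17.74, -22.33) = -141.5347° be the start→goal bearing.
Normalize: d = |goal − start| / ρ = 28.519055/5.39 = 5.291105, α = (θ_start − ψ) mod 360° = 310.9347° = 5.426835 rad, β = (θ_goal − ψ) mod 360° = 82.0347° = 1.431776 rad.
Common terms: sin α = -0.755457, cos α = 0.655199, sin β = 0.990352, cos β = 0.138573, cos(α−β) = -0.657375, d² = 27.995790. Work in radians in the unit-radius frame; every candidate has L = ρ·(t + p + q).
LSL: p² = 2 + d² − 2cos(α−β) + 2d(sin α − sin β) = 12.836026; p = √p² = 3.582740; φ = atan2(cos β − cos α, d + sin α − sin β) = -0.144703 rad; t = (φ − α) mod 2π = 0.711648 rad, q = (β − φ) mod 2π = 1.576479 rad → L = 5.39·(0.711648 + 3.582740 + 1.576479) = 5.39·5.870867 = 31.643972 m
RSR: p² = 2 + d² − 2cos(α−β) + 2d(sin β − sin α) = 49.785055; p = √p² = 7.055853; φ = atan2(cos α − cos β, d − sin α + sin β) = 0.073285 rad; t = (α − φ) mod 2π = 5.353550 rad, q = (φ − β) mod 2π = 4.924694 rad → L = 5.39·(5.353550 + 7.055853 + 4.924694) = 5.39·17.334097 = 93.430780 m
LSR: p² = d² − 2 + 2cos(α−β) + 2d(sin α + sin β) = 27.166755; p = √p² = 5.212174; φ = atan2(−cos α − cos β, d + sin α + sin β) − atan2(−2, p) = 0.223724 rad; t = (φ − α) mod 2π = 1.080074 rad, q = (φ − β) mod 2π = 5.075133 rad → L = 5.39·(1.080074 + 5.212174 + 5.075133) = 5.39·11.367381 = 61.270186 m
RSL: p² = d² − 2 + 2cos(α−β) − 2d(sin α + sin β) = 22.195324; p = √p² = 4.711191; φ = atan2(cos α + cos β, d − sin α − sin β) − atan2(2, p) = -0.245746 rad; t = (α − φ) mod 2π = 5.672581 rad, q = (β − φ) mod 2π = 1.677522 rad → L = 5.39·(5.672581 + 4.711191 + 1.677522) = 5.39·12.061295 = 65.010379 m
RLR: c = (6 − d² + 2cos(α−β) + 2d(sin α − sin β))/8 = -5.223132, |c| > 1 → infeasible
LRL: c = (6 − d² + 2cos(α−β) − 2d(sin α − sin β))/8 = -0.604503; p = 2π − arccos c = 4.063247 rad; φ = atan2(cos β − cos α, d + sin α − sin β) = -0.144703 rad; t = (φ − α + p/2) mod 2π = 2.743271 rad, q = (β − α − t + p) mod 2π = 3.608102 rad → L = 5.39·(2.743271 + 4.063247 + 3.608102) = 5.39·10.414620 = 56.134803 m
Shortest: LSL with L = 31.643972 m ≈ 31.6440 m
Convert LSL to answer units (arcs ×180/π): t = 0.711648·180/π = 40.7744°, p = ρ·p = 5.39·3.582740 = 19.3110 m, q = 1.576479·180/π = 90.3256°, L = 31.6440 m.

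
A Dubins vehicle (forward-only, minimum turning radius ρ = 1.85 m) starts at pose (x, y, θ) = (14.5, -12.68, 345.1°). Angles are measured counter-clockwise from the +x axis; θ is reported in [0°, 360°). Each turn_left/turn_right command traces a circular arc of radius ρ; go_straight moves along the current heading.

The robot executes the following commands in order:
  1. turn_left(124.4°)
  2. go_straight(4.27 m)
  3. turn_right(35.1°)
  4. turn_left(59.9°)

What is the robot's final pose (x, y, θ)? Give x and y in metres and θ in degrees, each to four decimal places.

set_pose: (x, y, θ) = (14.5000, -12.6800, 345.1000°), ρ = 1.85
turn_left(124.4°): centre at ρ to the left, rotate +124.4° → (16.7196, -10.2747, 469.5000° ≡ 109.5000°)
go_straight(4.27): x += 4.27·cos θ, y += 4.27·sin θ → (15.2942, -6.2496, 109.5000°)
turn_right(35.1°): centre at ρ to the right, rotate −35.1° → (15.2563, -5.1345, 74.4000°)
turn_left(59.9°): centre at ρ to the left, rotate +59.9° → (14.7984, -3.3450, 134.3000°)

(14.7984, -3.3450, 134.3000°)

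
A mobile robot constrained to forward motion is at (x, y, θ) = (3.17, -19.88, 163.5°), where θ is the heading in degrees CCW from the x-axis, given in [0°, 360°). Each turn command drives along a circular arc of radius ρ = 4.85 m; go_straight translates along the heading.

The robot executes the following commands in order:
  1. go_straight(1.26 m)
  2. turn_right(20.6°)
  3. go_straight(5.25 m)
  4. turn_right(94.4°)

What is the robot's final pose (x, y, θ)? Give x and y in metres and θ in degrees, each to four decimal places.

set_pose: (x, y, θ) = (3.1700, -19.8800, 163.5000°), ρ = 4.85
go_straight(1.26): x += 1.26·cos θ, y += 1.26·sin θ → (1.9619, -19.5221, 163.5000°)
turn_right(20.6°): centre at ρ to the right, rotate −20.6° → (0.4138, -18.7401, 142.9000°)
go_straight(5.25): x += 5.25·cos θ, y += 5.25·sin θ → (-3.7735, -15.5733, 142.9000°)
turn_right(94.4°): centre at ρ to the right, rotate −94.4° → (-4.4804, -8.4913, 48.5000°)

(-4.4804, -8.4913, 48.5000°)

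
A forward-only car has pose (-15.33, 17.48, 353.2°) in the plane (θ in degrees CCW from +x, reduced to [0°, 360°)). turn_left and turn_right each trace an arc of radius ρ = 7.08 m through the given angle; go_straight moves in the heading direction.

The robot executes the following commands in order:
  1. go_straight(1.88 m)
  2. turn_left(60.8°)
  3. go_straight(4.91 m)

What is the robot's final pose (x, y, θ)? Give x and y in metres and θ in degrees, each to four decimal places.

(-4.0111, 24.0984, 54.0000°)

set_pose: (x, y, θ) = (-15.3300, 17.4800, 353.2000°), ρ = 7.08
go_straight(1.88): x += 1.88·cos θ, y += 1.88·sin θ → (-13.4632, 17.2574, 353.2000°)
turn_left(60.8°): centre at ρ to the left, rotate +60.8° → (-6.8971, 20.1261, 414.0000° ≡ 54.0000°)
go_straight(4.91): x += 4.91·cos θ, y += 4.91·sin θ → (-4.0111, 24.0984, 54.0000°)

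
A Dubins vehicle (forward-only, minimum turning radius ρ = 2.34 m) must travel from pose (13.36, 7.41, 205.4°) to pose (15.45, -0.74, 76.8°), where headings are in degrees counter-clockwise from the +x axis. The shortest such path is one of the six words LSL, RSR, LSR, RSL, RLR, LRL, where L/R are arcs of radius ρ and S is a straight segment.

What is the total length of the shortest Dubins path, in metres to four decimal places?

Let ψ = atan2(Δy, Δx) = atan2(-8.15, 2.09) = -75.6169° be the start→goal bearing.
Normalize: d = |goal − start| / ρ = 8.413715/2.34 = 3.595605, α = (θ_start − ψ) mod 360° = 281.0169° = 4.904670 rad, β = (θ_goal − ψ) mod 360° = 152.4169° = 2.660177 rad.
Common terms: sin α = -0.981571, cos α = 0.191099, sin β = 0.463034, cos β = -0.886340, cos(α−β) = -0.623880, d² = 12.928373. Work in radians in the unit-radius frame; every candidate has L = ρ·(t + p + q).
LSL: p² = 2 + d² − 2cos(α−β) + 2d(sin α − sin β) = 5.787674; p = √p² = 2.405758; φ = atan2(cos β − cos α, d + sin α − sin β) = -0.464369 rad; t = (φ − α) mod 2π = 0.914146 rad, q = (β − φ) mod 2π = 3.124546 rad → L = 2.34·(0.914146 + 2.405758 + 3.124546) = 2.34·6.444450 = 15.080014 m
RSR: p² = 2 + d² − 2cos(α−β) + 2d(sin β − sin α) = 26.564591; p = √p² = 5.154085; φ = atan2(cos α − cos β, d − sin α + sin β) = 0.210599 rad; t = (α − φ) mod 2π = 4.694071 rad, q = (φ − β) mod 2π = 3.833607 rad → L = 2.34·(4.694071 + 5.154085 + 3.833607) = 2.34·13.681764 = 32.015327 m
LSR: p² = d² − 2 + 2cos(α−β) + 2d(sin α + sin β) = 5.951710; p = √p² = 2.439613; φ = atan2(−cos α − cos β, d + sin α + sin β) − atan2(−2, p) = 0.908911 rad; t = (φ − α) mod 2π = 2.287426 rad, q = (φ − β) mod 2π = 4.531919 rad → L = 2.34·(2.287426 + 2.439613 + 4.531919) = 2.34·9.258958 = 21.665962 m
RSL: p² = d² − 2 + 2cos(α−β) − 2d(sin α + sin β) = 13.409518; p = √p² = 3.661901; φ = atan2(cos α + cos β, d − sin α − sin β) − atan2(2, p) = -0.667300 rad; t = (α − φ) mod 2π = 5.571971 rad, q = (β − φ) mod 2π = 3.327477 rad → L = 2.34·(5.571971 + 3.661901 + 3.327477) = 2.34·12.561349 = 29.393556 m
RLR: c = (6 − d² + 2cos(α−β) + 2d(sin α − sin β))/8 = -2.320574, |c| > 1 → infeasible
LRL: c = (6 − d² + 2cos(α−β) − 2d(sin α − sin β))/8 = 0.276541; p = 2π − arccos c = 4.992582 rad; φ = atan2(cos β − cos α, d + sin α − sin β) = -0.464369 rad; t = (φ − α + p/2) mod 2π = 3.410437 rad, q = (β − α − t + p) mod 2π = 5.620836 rad → L = 2.34·(3.410437 + 4.992582 + 5.620836) = 2.34·14.023855 = 32.815821 m
Shortest: LSL with L = 15.080014 m ≈ 15.0800 m

15.0800 m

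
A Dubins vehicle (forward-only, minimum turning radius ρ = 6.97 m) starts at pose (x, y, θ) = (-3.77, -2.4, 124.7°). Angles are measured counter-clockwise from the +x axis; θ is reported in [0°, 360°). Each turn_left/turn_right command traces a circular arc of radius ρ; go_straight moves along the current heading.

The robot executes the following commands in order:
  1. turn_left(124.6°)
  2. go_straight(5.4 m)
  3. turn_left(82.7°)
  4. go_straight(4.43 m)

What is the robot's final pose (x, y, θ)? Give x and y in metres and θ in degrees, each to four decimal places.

(-10.7699, -19.6532, 332.0000°)

set_pose: (x, y, θ) = (-3.7700, -2.4000, 124.7000°), ρ = 6.97
turn_left(124.6°): centre at ρ to the left, rotate +124.6° → (-16.0204, -3.9042, 249.3000°)
go_straight(5.4): x += 5.4·cos θ, y += 5.4·sin θ → (-17.9292, -8.9556, 249.3000°)
turn_left(82.7°): centre at ρ to the left, rotate +82.7° → (-14.6813, -17.5734, 332.0000°)
go_straight(4.43): x += 4.43·cos θ, y += 4.43·sin θ → (-10.7699, -19.6532, 332.0000°)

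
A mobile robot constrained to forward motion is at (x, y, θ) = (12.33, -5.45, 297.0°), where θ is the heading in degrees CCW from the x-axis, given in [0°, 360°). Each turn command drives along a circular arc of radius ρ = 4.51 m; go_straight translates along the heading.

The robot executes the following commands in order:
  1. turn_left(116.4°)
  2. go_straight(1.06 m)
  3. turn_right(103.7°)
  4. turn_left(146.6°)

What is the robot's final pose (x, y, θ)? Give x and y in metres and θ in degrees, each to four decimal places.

set_pose: (x, y, θ) = (12.3300, -5.4500, 297.0000°), ρ = 4.51
turn_left(116.4°): centre at ρ to the left, rotate +116.4° → (19.9691, -6.0915, 413.4000° ≡ 53.4000°)
go_straight(1.06): x += 1.06·cos θ, y += 1.06·sin θ → (20.6011, -5.2405, 53.4000°)
turn_right(103.7°): centre at ρ to the right, rotate −103.7° → (27.6918, -5.0486, -50.3000° ≡ 309.7000°)
turn_left(146.6°): centre at ρ to the left, rotate +146.6° → (35.6446, -1.6729, 456.3000° ≡ 96.3000°)

(35.6446, -1.6729, 96.3000°)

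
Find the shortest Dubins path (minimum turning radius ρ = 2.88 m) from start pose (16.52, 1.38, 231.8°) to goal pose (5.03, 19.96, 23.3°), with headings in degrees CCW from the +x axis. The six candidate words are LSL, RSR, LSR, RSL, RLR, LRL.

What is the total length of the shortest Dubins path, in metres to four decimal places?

Let ψ = atan2(Δy, Δx) = atan2(18.58, -11.49) = 121.7329° be the start→goal bearing.
Normalize: d = |goal − start| / ρ = 21.845743/2.88 = 7.585328, α = (θ_start − ψ) mod 360° = 110.0671° = 1.921033 rad, β = (θ_goal − ψ) mod 360° = 261.5671° = 4.565207 rad.
Common terms: sin α = 0.939292, cos α = -0.343120, sin β = -0.989188, cos β = -0.146652, cos(α−β) = -0.878817, d² = 57.537194. Work in radians in the unit-radius frame; every candidate has L = ρ·(t + p + q).
LSL: p² = 2 + d² − 2cos(α−β) + 2d(sin α − sin β) = 90.551130; p = √p² = 9.515836; φ = atan2(cos β − cos α, d + sin α − sin β) = 0.020648 rad; t = (φ − α) mod 2π = 4.382800 rad, q = (β − φ) mod 2π = 4.544559 rad → L = 2.88·(4.382800 + 9.515836 + 4.544559) = 2.88·18.443195 = 53.116401 m
RSR: p² = 2 + d² − 2cos(α−β) + 2d(sin β − sin α) = 32.038526; p = √p² = 5.660258; φ = atan2(cos α − cos β, d − sin α + sin β) = -0.034717 rad; t = (α − φ) mod 2π = 1.955750 rad, q = (φ − β) mod 2π = 1.683262 rad → L = 2.88·(1.955750 + 5.660258 + 1.683262) = 2.88·9.299270 = 26.781897 m
LSR: p² = d² − 2 + 2cos(α−β) + 2d(sin α + sin β) = 53.022596; p = √p² = 7.281662; φ = atan2(−cos α − cos β, d + sin α + sin β) − atan2(−2, p) = 0.332957 rad; t = (φ − α) mod 2π = 4.695110 rad, q = (φ − β) mod 2π = 2.050936 rad → L = 2.88·(4.695110 + 7.281662 + 2.050936) = 2.88·14.027707 = 40.399796 m
RSL: p² = d² − 2 + 2cos(α−β) − 2d(sin α + sin β) = 54.536523; p = √p² = 7.384885; φ = atan2(cos α + cos β, d − sin α − sin β) − atan2(2, p) = -0.328538 rad; t = (α − φ) mod 2π = 2.249570 rad, q = (β − φ) mod 2π = 4.893744 rad → L = 2.88·(2.249570 + 7.384885 + 4.893744) = 2.88·14.528200 = 41.841215 m
RLR: c = (6 − d² + 2cos(α−β) + 2d(sin α − sin β))/8 = -3.004816, |c| > 1 → infeasible
LRL: c = (6 − d² + 2cos(α−β) − 2d(sin α − sin β))/8 = -10.318891, |c| > 1 → infeasible
Shortest: RSR with L = 26.781897 m ≈ 26.7819 m

26.7819 m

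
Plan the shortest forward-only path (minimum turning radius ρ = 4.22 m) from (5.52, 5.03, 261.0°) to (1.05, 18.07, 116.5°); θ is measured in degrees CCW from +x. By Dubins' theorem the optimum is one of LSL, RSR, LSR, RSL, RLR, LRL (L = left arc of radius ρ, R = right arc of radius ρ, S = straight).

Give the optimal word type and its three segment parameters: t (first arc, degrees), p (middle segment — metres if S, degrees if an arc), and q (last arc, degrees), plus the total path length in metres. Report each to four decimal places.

Let ψ = atan2(Δy, Δx) = atan2(13.04, -4.47) = 108.9213° be the start→goal bearing.
Normalize: d = |goal − start| / ρ = 13.784865/4.22 = 3.266556, α = (θ_start − ψ) mod 360° = 152.0787° = 2.654274 rad, β = (θ_goal − ψ) mod 360° = 7.5787° = 0.132274 rad.
Common terms: sin α = 0.468258, cos α = -0.883592, sin β = 0.131888, cos β = 0.991265, cos(α−β) = -0.814116, d² = 10.670386. Work in radians in the unit-radius frame; every candidate has L = ρ·(t + p + q).
LSL: p² = 2 + d² − 2cos(α−β) + 2d(sin α − sin β) = 16.496157; p = √p² = 4.061546; φ = atan2(cos β − cos α, d + sin α − sin β) = 0.479811 rad; t = (φ − α) mod 2π = 4.108722 rad, q = (β − φ) mod 2π = 5.935648 rad → L = 4.22·(4.108722 + 4.061546 + 5.935648) = 4.22·14.105916 = 59.526965 m
RSR: p² = 2 + d² − 2cos(α−β) + 2d(sin β − sin α) = 12.101077; p = √p² = 3.478660; φ = atan2(cos α − cos β, d − sin α + sin β) = -0.569201 rad; t = (α − φ) mod 2π = 3.223476 rad, q = (φ − β) mod 2π = 5.581710 rad → L = 4.22·(3.223476 + 3.478660 + 5.581710) = 4.22·12.283846 = 51.837831 m
LSR: p² = d² − 2 + 2cos(α−β) + 2d(sin α + sin β) = 10.962977; p = √p² = 3.311039; φ = atan2(−cos α − cos β, d + sin α + sin β) − atan2(−2, p) = 0.515546 rad; t = (φ − α) mod 2π = 4.144457 rad, q = (φ − β) mod 2π = 0.383272 rad → L = 4.22·(4.144457 + 3.311039 + 0.383272) = 4.22·7.838768 = 33.079599 m
RSL: p² = d² − 2 + 2cos(α−β) − 2d(sin α + sin β) = 3.121332; p = √p² = 1.766729; φ = atan2(cos α + cos β, d − sin α − sin β) − atan2(2, p) = -0.806889 rad; t = (α − φ) mod 2π = 3.461164 rad, q = (β − φ) mod 2π = 0.939163 rad → L = 4.22·(3.461164 + 1.766729 + 0.939163) = 4.22·6.167056 = 26.024976 m
RLR: c = (6 − d² + 2cos(α−β) + 2d(sin α − sin β))/8 = -0.512635; p = 2π − arccos c = 4.174139 rad; φ = atan2(cos α − cos β, d − sin α + sin β) = -0.569201 rad; t = (α − φ + p/2) mod 2π = 5.310545 rad, q = (α − β − t + p) mod 2π = 1.385594 rad → L = 4.22·(5.310545 + 4.174139 + 1.385594) = 4.22·10.870278 = 45.872572 m
LRL: c = (6 − d² + 2cos(α−β) − 2d(sin α − sin β))/8 = -1.062020, |c| > 1 → infeasible
Shortest: RSL with L = 26.024976 m ≈ 26.0250 m
Convert RSL to answer units (arcs ×180/π): t = 3.461164·180/π = 198.3101°, p = ρ·p = 4.22·1.766729 = 7.4556 m, q = 0.939163·180/π = 53.8101°, L = 26.0250 m.

RSL: t = 198.3101°, p = 7.4556 m, q = 53.8101°, L = 26.0250 m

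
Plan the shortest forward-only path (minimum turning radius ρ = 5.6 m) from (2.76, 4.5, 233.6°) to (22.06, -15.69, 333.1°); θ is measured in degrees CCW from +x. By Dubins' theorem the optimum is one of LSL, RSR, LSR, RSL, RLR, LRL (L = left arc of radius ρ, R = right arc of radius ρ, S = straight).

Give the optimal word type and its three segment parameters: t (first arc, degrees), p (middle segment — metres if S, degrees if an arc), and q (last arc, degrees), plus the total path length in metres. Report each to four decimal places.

LSL: t = 91.9791°, p = 21.0038 m, q = 7.5209°, L = 30.7288 m

Let ψ = atan2(Δy, Δx) = atan2(-20.19, 19.30) = -46.2911° be the start→goal bearing.
Normalize: d = |goal − start| / ρ = 27.930738/5.6 = 4.987632, α = (θ_start − ψ) mod 360° = 279.8911° = 4.885021 rad, β = (θ_goal − ψ) mod 360° = 19.3911° = 0.338438 rad.
Common terms: sin α = -0.985136, cos α = 0.171776, sin β = 0.332014, cos β = 0.943274, cos(α−β) = -0.165048, d² = 24.876470. Work in radians in the unit-radius frame; every candidate has L = ρ·(t + p + q).
LSL: p² = 2 + d² − 2cos(α−β) + 2d(sin α − sin β) = 14.067644; p = √p² = 3.750686; φ = atan2(cos β − cos α, d + sin α − sin β) = 0.207174 rad; t = (φ − α) mod 2π = 1.605339 rad, q = (β − φ) mod 2π = 0.131264 rad → L = 5.6·(1.605339 + 3.750686 + 0.131264) = 5.6·5.487288 = 30.728815 m
RSR: p² = 2 + d² − 2cos(α−β) + 2d(sin β − sin α) = 40.345487; p = √p² = 6.351810; φ = atan2(cos α − cos β, d − sin α + sin β) = -0.121762 rad; t = (α − φ) mod 2π = 5.006783 rad, q = (φ − β) mod 2π = 5.822985 rad → L = 5.6·(5.006783 + 6.351810 + 5.822985) = 5.6·17.181578 = 96.216835 m
LSR: p² = d² − 2 + 2cos(α−β) + 2d(sin α + sin β) = 16.031312; p = √p² = 4.003912; φ = atan2(−cos α − cos β, d + sin α + sin β) − atan2(−2, p) = 0.211467 rad; t = (φ − α) mod 2π = 1.609631 rad, q = (φ − β) mod 2π = 6.156214 rad → L = 5.6·(1.609631 + 4.003912 + 6.156214) = 5.6·11.769757 = 65.910641 m
RSL: p² = d² − 2 + 2cos(α−β) − 2d(sin α + sin β) = 29.061437; p = √p² = 5.390866; φ = atan2(cos α + cos β, d − sin α − sin β) − atan2(2, p) = -0.160096 rad; t = (α − φ) mod 2π = 5.045117 rad, q = (β − φ) mod 2π = 0.498534 rad → L = 5.6·(5.045117 + 5.390866 + 0.498534) = 5.6·10.934517 = 61.233295 m
RLR: c = (6 − d² + 2cos(α−β) + 2d(sin α − sin β))/8 = -4.043186, |c| > 1 → infeasible
LRL: c = (6 − d² + 2cos(α−β) − 2d(sin α − sin β))/8 = -0.758455; p = 2π − arccos c = 3.851449 rad; φ = atan2(cos β − cos α, d + sin α − sin β) = 0.207174 rad; t = (φ − α + p/2) mod 2π = 3.531063 rad, q = (β − α − t + p) mod 2π = 2.056988 rad → L = 5.6·(3.531063 + 3.851449 + 2.056988) = 5.6·9.439501 = 52.861204 m
Shortest: LSL with L = 30.728815 m ≈ 30.7288 m
Convert LSL to answer units (arcs ×180/π): t = 1.605339·180/π = 91.9791°, p = ρ·p = 5.6·3.750686 = 21.0038 m, q = 0.131264·180/π = 7.5209°, L = 30.7288 m.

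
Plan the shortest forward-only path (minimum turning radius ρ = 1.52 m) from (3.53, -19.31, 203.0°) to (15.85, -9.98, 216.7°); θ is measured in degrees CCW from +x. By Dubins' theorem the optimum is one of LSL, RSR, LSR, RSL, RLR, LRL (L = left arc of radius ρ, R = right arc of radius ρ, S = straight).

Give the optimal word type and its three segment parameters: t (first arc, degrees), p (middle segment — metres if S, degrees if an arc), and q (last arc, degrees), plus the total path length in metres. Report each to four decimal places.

RSR: t = 165.6886°, p = 15.0946 m, q = 180.6114°, L = 24.2816 m

Let ψ = atan2(Δy, Δx) = atan2(9.33, 12.32) = 37.1368° be the start→goal bearing.
Normalize: d = |goal − start| / ρ = 15.454168/1.52 = 10.167216, α = (θ_start − ψ) mod 360° = 165.8632° = 2.894858 rad, β = (θ_goal − ψ) mod 360° = 179.5632° = 3.133968 rad.
Common terms: sin α = 0.244239, cos α = -0.969715, sin β = 0.007624, cos β = -0.999971, cos(α−β) = 0.971549, d² = 103.372273. Work in radians in the unit-radius frame; every candidate has L = ρ·(t + p + q).
LSL: p² = 2 + d² − 2cos(α−β) + 2d(sin α − sin β) = 108.240593; p = √p² = 10.403874; φ = atan2(cos β − cos α, d + sin α − sin β) = -0.002908 rad; t = (φ − α) mod 2π = 3.385419 rad, q = (β − φ) mod 2π = 3.136877 rad → L = 1.52·(3.385419 + 10.403874 + 3.136877) = 1.52·16.926169 = 25.727777 m
RSR: p² = 2 + d² − 2cos(α−β) + 2d(sin β − sin α) = 98.617757; p = √p² = 9.930647; φ = atan2(cos α − cos β, d − sin α + sin β) = 0.003047 rad; t = (α − φ) mod 2π = 2.891812 rad, q = (φ − β) mod 2π = 3.152264 rad → L = 1.52·(2.891812 + 9.930647 + 3.152264) = 1.52·15.974723 = 24.281578 m
LSR: p² = d² − 2 + 2cos(α−β) + 2d(sin α + sin β) = 108.436855; p = √p² = 10.413302; φ = atan2(−cos α − cos β, d + sin α + sin β) − atan2(−2, p) = 0.376593 rad; t = (φ − α) mod 2π = 3.764919 rad, q = (φ − β) mod 2π = 3.525809 rad → L = 1.52·(3.764919 + 10.413302 + 3.525809) = 1.52·17.704031 = 26.910127 m
RSL: p² = d² − 2 + 2cos(α−β) − 2d(sin α + sin β) = 98.193888; p = √p² = 9.909283; φ = atan2(cos α + cos β, d − sin α − sin β) − atan2(2, p) = -0.395253 rad; t = (α − φ) mod 2π = 3.290111 rad, q = (β − φ) mod 2π = 3.529221 rad → L = 1.52·(3.290111 + 9.909283 + 3.529221) = 1.52·16.728615 = 25.427495 m
RLR: c = (6 − d² + 2cos(α−β) + 2d(sin α − sin β))/8 = -11.327220, |c| > 1 → infeasible
LRL: c = (6 − d² + 2cos(α−β) − 2d(sin α − sin β))/8 = -12.530074, |c| > 1 → infeasible
Shortest: RSR with L = 24.281578 m ≈ 24.2816 m
Convert RSR to answer units (arcs ×180/π): t = 2.891812·180/π = 165.6886°, p = ρ·p = 1.52·9.930647 = 15.0946 m, q = 3.152264·180/π = 180.6114°, L = 24.2816 m.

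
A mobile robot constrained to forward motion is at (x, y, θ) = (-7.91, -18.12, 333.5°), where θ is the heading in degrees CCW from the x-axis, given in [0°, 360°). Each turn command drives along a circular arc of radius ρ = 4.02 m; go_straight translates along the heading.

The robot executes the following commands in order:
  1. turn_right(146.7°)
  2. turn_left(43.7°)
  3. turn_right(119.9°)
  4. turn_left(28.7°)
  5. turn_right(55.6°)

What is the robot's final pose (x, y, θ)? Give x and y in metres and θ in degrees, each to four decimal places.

(-21.2344, -20.8793, 83.7000°)

set_pose: (x, y, θ) = (-7.9100, -18.1200, 333.5000°), ρ = 4.02
turn_right(146.7°): centre at ρ to the right, rotate −146.7° → (-9.2277, -25.7094, 186.8000°)
turn_left(43.7°): centre at ρ to the left, rotate +43.7° → (-11.8537, -27.1440, 230.5000°)
turn_right(119.9°): centre at ρ to the right, rotate −119.9° → (-18.7186, -26.0014, 110.6000°)
turn_left(28.7°): centre at ρ to the left, rotate +28.7° → (-19.8601, -24.3681, 139.3000°)
turn_right(55.6°): centre at ρ to the right, rotate −55.6° → (-21.2344, -20.8793, 83.7000°)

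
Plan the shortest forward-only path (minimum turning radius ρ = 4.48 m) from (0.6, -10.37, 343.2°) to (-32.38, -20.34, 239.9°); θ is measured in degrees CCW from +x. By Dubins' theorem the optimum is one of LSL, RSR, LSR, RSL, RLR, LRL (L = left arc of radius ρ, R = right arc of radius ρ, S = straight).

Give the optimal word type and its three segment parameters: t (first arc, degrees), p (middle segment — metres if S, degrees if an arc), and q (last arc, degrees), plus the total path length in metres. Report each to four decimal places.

Let ψ = atan2(Δy, Δx) = atan2(-9.97, -32.98) = -163.1797° be the start→goal bearing.
Normalize: d = |goal − start| / ρ = 34.454046/4.48 = 7.690635, α = (θ_start − ψ) mod 360° = 146.3797° = 2.554808 rad, β = (θ_goal − ψ) mod 360° = 43.0797° = 0.751883 rad.
Common terms: sin α = 0.553687, cos α = -0.832725, sin β = 0.683015, cos β = 0.730404, cos(α−β) = -0.230050, d² = 59.145872. Work in radians in the unit-radius frame; every candidate has L = ρ·(t + p + q).
LSL: p² = 2 + d² − 2cos(α−β) + 2d(sin α − sin β) = 59.616735; p = √p² = 7.721187; φ = atan2(cos β − cos α, d + sin α − sin β) = 0.203856 rad; t = (φ − α) mod 2π = 3.932233 rad, q = (β − φ) mod 2π = 0.548027 rad → L = 4.48·(3.932233 + 7.721187 + 0.548027) = 4.48·12.201448 = 54.662485 m
RSR: p² = 2 + d² − 2cos(α−β) + 2d(sin β − sin α) = 63.595207; p = √p² = 7.974660; φ = atan2(cos α − cos β, d − sin α + sin β) = -0.197289 rad; t = (α − φ) mod 2π = 2.752097 rad, q = (φ − β) mod 2π = 5.334013 rad → L = 4.48·(2.752097 + 7.974660 + 5.334013) = 4.48·16.060771 = 71.952253 m
LSR: p² = d² − 2 + 2cos(α−β) + 2d(sin α + sin β) = 75.707815; p = √p² = 8.701024; φ = atan2(−cos α − cos β, d + sin α + sin β) − atan2(−2, p) = 0.237395 rad; t = (φ − α) mod 2π = 3.965772 rad, q = (φ − β) mod 2π = 5.768697 rad → L = 4.48·(3.965772 + 8.701024 + 5.768697) = 4.48·18.435493 = 82.591009 m
RSL: p² = d² − 2 + 2cos(α−β) − 2d(sin α + sin β) = 37.663729; p = √p² = 6.137078; φ = atan2(cos α + cos β, d − sin α − sin β) − atan2(2, p) = -0.330888 rad; t = (α − φ) mod 2π = 2.885695 rad, q = (β − φ) mod 2π = 1.082770 rad → L = 4.48·(2.885695 + 6.137078 + 1.082770) = 4.48·10.105544 = 45.272836 m
RLR: c = (6 − d² + 2cos(α−β) + 2d(sin α − sin β))/8 = -6.949401, |c| > 1 → infeasible
LRL: c = (6 − d² + 2cos(α−β) − 2d(sin α − sin β))/8 = -6.452092, |c| > 1 → infeasible
Shortest: RSL with L = 45.272836 m ≈ 45.2728 m
Convert RSL to answer units (arcs ×180/π): t = 2.885695·180/π = 165.3382°, p = ρ·p = 4.48·6.137078 = 27.4941 m, q = 1.082770·180/π = 62.0382°, L = 45.2728 m.

RSL: t = 165.3382°, p = 27.4941 m, q = 62.0382°, L = 45.2728 m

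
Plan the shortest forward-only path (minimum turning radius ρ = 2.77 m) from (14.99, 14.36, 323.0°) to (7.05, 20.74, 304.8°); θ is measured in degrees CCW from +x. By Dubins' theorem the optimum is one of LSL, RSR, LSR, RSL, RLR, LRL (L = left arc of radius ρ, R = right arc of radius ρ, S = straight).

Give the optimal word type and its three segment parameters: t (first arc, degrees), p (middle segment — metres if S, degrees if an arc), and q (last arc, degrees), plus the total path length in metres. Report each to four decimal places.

LSL: t = 178.9035°, p = 9.3173 m, q = 162.8965°, L = 25.8418 m

Let ψ = atan2(Δy, Δx) = atan2(6.38, -7.94) = 141.2172° be the start→goal bearing.
Normalize: d = |goal − start| / ρ = 10.185676/2.77 = 3.677139, α = (θ_start − ψ) mod 360° = 181.7828° = 3.172708 rad, β = (θ_goal − ψ) mod 360° = 163.5828° = 2.855058 rad.
Common terms: sin α = -0.031111, cos α = -0.999516, sin β = 0.282629, cos β = -0.959229, cos(α−β) = 0.949972, d² = 13.521354. Work in radians in the unit-radius frame; every candidate has L = ρ·(t + p + q).
LSL: p² = 2 + d² − 2cos(α−β) + 2d(sin α − sin β) = 11.314078; p = √p² = 3.363641; φ = atan2(cos β − cos α, d + sin α − sin β) = 0.011977 rad; t = (φ − α) mod 2π = 3.122454 rad, q = (β − φ) mod 2π = 2.843081 rad → L = 2.77·(3.122454 + 3.363641 + 2.843081) = 2.77·9.329176 = 25.841817 m
RSR: p² = 2 + d² − 2cos(α−β) + 2d(sin β − sin α) = 15.928743; p = √p² = 3.991083; φ = atan2(cos α − cos β, d − sin α + sin β) = -0.010094 rad; t = (α − φ) mod 2π = 3.182803 rad, q = (φ − β) mod 2π = 3.418033 rad → L = 2.77·(3.182803 + 3.991083 + 3.418033) = 2.77·10.591918 = 29.339613 m
LSR: p² = d² − 2 + 2cos(α−β) + 2d(sin α + sin β) = 15.271038; p = √p² = 3.907818; φ = atan2(−cos α − cos β, d + sin α + sin β) − atan2(−2, p) = 0.935549 rad; t = (φ − α) mod 2π = 4.046026 rad, q = (φ − β) mod 2π = 4.363675 rad → L = 2.77·(4.046026 + 3.907818 + 4.363675) = 2.77·12.317519 = 34.119526 m
RSL: p² = d² − 2 + 2cos(α−β) − 2d(sin α + sin β) = 11.571559; p = √p² = 3.401699; φ = atan2(cos α + cos β, d − sin α − sin β) − atan2(2, p) = -1.050926 rad; t = (α − φ) mod 2π = 4.223635 rad, q = (β − φ) mod 2π = 3.905985 rad → L = 2.77·(4.223635 + 3.401699 + 3.905985) = 2.77·11.531319 = 31.941753 m
RLR: c = (6 − d² + 2cos(α−β) + 2d(sin α − sin β))/8 = -0.991093; p = 2π − arccos c = 3.275162 rad; φ = atan2(cos α − cos β, d − sin α + sin β) = -0.010094 rad; t = (α − φ + p/2) mod 2π = 4.820384 rad, q = (α − β − t + p) mod 2π = 5.055614 rad → L = 2.77·(4.820384 + 3.275162 + 5.055614) = 2.77·13.151160 = 36.428712 m
LRL: c = (6 − d² + 2cos(α−β) − 2d(sin α − sin β))/8 = -0.414260; p = 2π − arccos c = 4.285260 rad; φ = atan2(cos β − cos α, d + sin α − sin β) = 0.011977 rad; t = (φ − α + p/2) mod 2π = 5.265084 rad, q = (β − α − t + p) mod 2π = 4.985711 rad → L = 2.77·(5.265084 + 4.285260 + 4.985711) = 2.77·14.536055 = 40.264872 m
Shortest: LSL with L = 25.841817 m ≈ 25.8418 m
Convert LSL to answer units (arcs ×180/π): t = 3.122454·180/π = 178.9035°, p = ρ·p = 2.77·3.363641 = 9.3173 m, q = 2.843081·180/π = 162.8965°, L = 25.8418 m.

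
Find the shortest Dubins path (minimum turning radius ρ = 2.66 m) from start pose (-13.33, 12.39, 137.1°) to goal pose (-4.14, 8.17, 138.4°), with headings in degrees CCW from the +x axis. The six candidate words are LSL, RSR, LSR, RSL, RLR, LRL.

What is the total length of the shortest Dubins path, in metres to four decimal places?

26.7080 m

Let ψ = atan2(Δy, Δx) = atan2(-4.22, 9.19) = -24.6643° be the start→goal bearing.
Normalize: d = |goal − start| / ρ = 10.112591/2.66 = 3.801726, α = (θ_start − ψ) mod 360° = 161.7643° = 2.823320 rad, β = (θ_goal − ψ) mod 360° = 163.0643° = 2.846010 rad.
Common terms: sin α = 0.312926, cos α = -0.949777, sin β = 0.291298, cos β = -0.956632, cos(α−β) = 0.999743, d² = 14.453121. Work in radians in the unit-radius frame; every candidate has L = ρ·(t + p + q).
LSL: p² = 2 + d² − 2cos(α−β) + 2d(sin α − sin β) = 14.618086; p = √p² = 3.823361; φ = atan2(cos β − cos α, d + sin α − sin β) = -0.001793 rad; t = (φ − α) mod 2π = 3.458072 rad, q = (β − φ) mod 2π = 2.847803 rad → L = 2.66·(3.458072 + 3.823361 + 2.847803) = 2.66·10.129235 = 26.943766 m
RSR: p² = 2 + d² − 2cos(α−β) + 2d(sin β − sin α) = 14.289184; p = √p² = 3.780104; φ = atan2(cos α − cos β, d − sin α + sin β) = 0.001813 rad; t = (α − φ) mod 2π = 2.821507 rad, q = (φ − β) mod 2π = 3.438989 rad → L = 2.66·(2.821507 + 3.780104 + 3.438989) = 2.66·10.040600 = 26.707995 m
LSR: p² = d² − 2 + 2cos(α−β) + 2d(sin α + sin β) = 19.046792; p = √p² = 4.364263; φ = atan2(−cos α − cos β, d + sin α + sin β) − atan2(−2, p) = 0.838074 rad; t = (φ − α) mod 2π = 4.297939 rad, q = (φ − β) mod 2π = 4.275250 rad → L = 2.66·(4.297939 + 4.364263 + 4.275250) = 2.66·12.937451 = 34.413621 m
RSL: p² = d² − 2 + 2cos(α−β) − 2d(sin α + sin β) = 9.858420; p = √p² = 3.139812; φ = atan2(cos α + cos β, d − sin α − sin β) − atan2(2, p) = -1.104803 rad; t = (α − φ) mod 2π = 3.928123 rad, q = (β − φ) mod 2π = 3.950812 rad → L = 2.66·(3.928123 + 3.139812 + 3.950812) = 2.66·11.018747 = 29.309868 m
RLR: c = (6 − d² + 2cos(α−β) + 2d(sin α − sin β))/8 = -0.786148; p = 2π − arccos c = 3.807837 rad; φ = atan2(cos α − cos β, d − sin α + sin β) = 0.001813 rad; t = (α − φ + p/2) mod 2π = 4.725426 rad, q = (α − β − t + p) mod 2π = 5.342908 rad → L = 2.66·(4.725426 + 3.807837 + 5.342908) = 2.66·13.876171 = 36.910615 m
LRL: c = (6 − d² + 2cos(α−β) − 2d(sin α − sin β))/8 = -0.827261; p = 2π − arccos c = 3.738175 rad; φ = atan2(cos β − cos α, d + sin α − sin β) = -0.001793 rad; t = (φ − α + p/2) mod 2π = 5.327159 rad, q = (β − α − t + p) mod 2π = 4.716890 rad → L = 2.66·(5.327159 + 3.738175 + 4.716890) = 2.66·13.782224 = 36.660715 m
Shortest: RSR with L = 26.707995 m ≈ 26.7080 m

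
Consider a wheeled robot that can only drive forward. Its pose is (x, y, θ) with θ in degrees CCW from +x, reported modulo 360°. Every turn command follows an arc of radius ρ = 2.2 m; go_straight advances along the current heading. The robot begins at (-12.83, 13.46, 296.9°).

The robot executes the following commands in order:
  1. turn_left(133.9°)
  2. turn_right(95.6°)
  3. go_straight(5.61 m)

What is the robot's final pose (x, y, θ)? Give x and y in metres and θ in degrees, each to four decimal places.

(-0.6974, 12.6523, 335.2000°)

set_pose: (x, y, θ) = (-12.8300, 13.4600, 296.9000°), ρ = 2.2
turn_left(133.9°): centre at ρ to the left, rotate +133.9° → (-8.7904, 13.7318, 430.8000° ≡ 70.8000°)
turn_right(95.6°): centre at ρ to the right, rotate −95.6° → (-5.7900, 15.0055, -24.8000° ≡ 335.2000°)
go_straight(5.61): x += 5.61·cos θ, y += 5.61·sin θ → (-0.6974, 12.6523, 335.2000°)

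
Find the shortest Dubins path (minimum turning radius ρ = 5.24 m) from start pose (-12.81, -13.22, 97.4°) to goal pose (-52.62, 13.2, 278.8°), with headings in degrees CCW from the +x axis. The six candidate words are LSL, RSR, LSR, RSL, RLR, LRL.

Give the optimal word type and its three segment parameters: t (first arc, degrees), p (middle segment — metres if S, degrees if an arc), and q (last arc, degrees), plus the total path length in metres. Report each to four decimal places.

Let ψ = atan2(Δy, Δx) = atan2(26.42, -39.81) = 146.4297° be the start→goal bearing.
Normalize: d = |goal − start| / ρ = 47.779206/5.24 = 9.118169, α = (θ_start − ψ) mod 360° = 310.9703° = 5.427456 rad, β = (θ_goal − ψ) mod 360° = 132.3703° = 2.310298 rad.
Common terms: sin α = -0.755049, cos α = 0.655668, sin β = 0.738804, cos β = -0.673920, cos(α−β) = -0.999701, d² = 83.141006. Work in radians in the unit-radius frame; every candidate has L = ρ·(t + p + q).
LSL: p² = 2 + d² − 2cos(α−β) + 2d(sin α − sin β) = 59.897991; p = √p² = 7.739379; φ = atan2(cos β − cos α, d + sin α − sin β) = -0.172652 rad; t = (φ − α) mod 2π = 0.683077 rad, q = (β − φ) mod 2π = 2.482950 rad → L = 5.24·(0.683077 + 7.739379 + 2.482950) = 5.24·10.905407 = 57.144330 m
RSR: p² = 2 + d² − 2cos(α−β) + 2d(sin β − sin α) = 114.382828; p = √p² = 10.694991; φ = atan2(cos α − cos β, d − sin α + sin β) = 0.124641 rad; t = (α − φ) mod 2π = 5.302815 rad, q = (φ − β) mod 2π = 4.097528 rad → L = 5.24·(5.302815 + 10.694991 + 4.097528) = 5.24·20.095334 = 105.299551 m
LSR: p² = d² − 2 + 2cos(α−β) + 2d(sin α + sin β) = 78.845358; p = √p² = 8.879491; φ = atan2(−cos α − cos β, d + sin α + sin β) − atan2(−2, p) = 0.223546 rad; t = (φ − α) mod 2π = 1.079275 rad, q = (φ − β) mod 2π = 4.196434 rad → L = 5.24·(1.079275 + 8.879491 + 4.196434) = 5.24·14.155200 = 74.173247 m
RSL: p² = d² − 2 + 2cos(α−β) − 2d(sin α + sin β) = 79.437849; p = √p² = 8.912791; φ = atan2(cos α + cos β, d − sin α − sin β) − atan2(2, p) = -0.222738 rad; t = (α − φ) mod 2π = 5.650194 rad, q = (β − φ) mod 2π = 2.533036 rad → L = 5.24·(5.650194 + 8.912791 + 2.533036) = 5.24·17.096022 = 89.583155 m
RLR: c = (6 − d² + 2cos(α−β) + 2d(sin α − sin β))/8 = -13.297853, |c| > 1 → infeasible
LRL: c = (6 − d² + 2cos(α−β) − 2d(sin α − sin β))/8 = -6.487249, |c| > 1 → infeasible
Shortest: LSL with L = 57.144330 m ≈ 57.1443 m
Convert LSL to answer units (arcs ×180/π): t = 0.683077·180/π = 39.1375°, p = ρ·p = 5.24·7.739379 = 40.5543 m, q = 2.482950·180/π = 142.2625°, L = 57.1443 m.

LSL: t = 39.1375°, p = 40.5543 m, q = 142.2625°, L = 57.1443 m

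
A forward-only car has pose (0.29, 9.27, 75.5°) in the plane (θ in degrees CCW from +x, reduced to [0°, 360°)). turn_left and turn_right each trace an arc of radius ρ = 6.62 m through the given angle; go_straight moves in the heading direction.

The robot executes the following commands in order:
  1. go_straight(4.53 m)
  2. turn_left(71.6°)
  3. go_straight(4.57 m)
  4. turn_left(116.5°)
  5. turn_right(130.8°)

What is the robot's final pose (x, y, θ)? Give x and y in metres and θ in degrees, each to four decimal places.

set_pose: (x, y, θ) = (0.2900, 9.2700, 75.5000°), ρ = 6.62
go_straight(4.53): x += 4.53·cos θ, y += 4.53·sin θ → (1.4242, 13.6557, 75.5000°)
turn_left(71.6°): centre at ρ to the left, rotate +71.6° → (-1.3891, 20.8715, 147.1000°)
go_straight(4.57): x += 4.57·cos θ, y += 4.57·sin θ → (-5.2262, 23.3538, 147.1000°)
turn_left(116.5°): centre at ρ to the left, rotate +116.5° → (-15.4007, 18.5335, 263.6000°)
turn_right(130.8°): centre at ρ to the right, rotate −130.8° → (-26.8368, 14.7735, 132.8000°)

(-26.8368, 14.7735, 132.8000°)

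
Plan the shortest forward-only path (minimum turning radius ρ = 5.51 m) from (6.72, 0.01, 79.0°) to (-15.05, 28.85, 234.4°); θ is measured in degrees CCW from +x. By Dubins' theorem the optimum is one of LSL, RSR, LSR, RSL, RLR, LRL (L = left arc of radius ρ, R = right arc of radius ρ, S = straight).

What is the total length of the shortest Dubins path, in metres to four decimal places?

42.2463 m

Let ψ = atan2(Δy, Δx) = atan2(28.84, -21.77) = 127.0475° be the start→goal bearing.
Normalize: d = |goal − start| / ρ = 36.134174/5.51 = 6.557926, α = (θ_start − ψ) mod 360° = 311.9525° = 5.444598 rad, β = (θ_goal − ψ) mod 360° = 107.3525° = 1.873655 rad.
Common terms: sin α = -0.743699, cos α = 0.668514, sin β = 0.954488, cos β = -0.298250, cos(α−β) = -0.909236, d² = 43.006397. Work in radians in the unit-radius frame; every candidate has L = ρ·(t + p + q).
LSL: p² = 2 + d² − 2cos(α−β) + 2d(sin α − sin β) = 24.551698; p = √p² = 4.954967; φ = atan2(cos β − cos α, d + sin α − sin β) = -0.196370 rad; t = (φ − α) mod 2π = 0.642217 rad, q = (β − φ) mod 2π = 2.070024 rad → L = 5.51·(0.642217 + 4.954967 + 2.070024) = 5.51·7.667209 = 42.246320 m
RSR: p² = 2 + d² − 2cos(α−β) + 2d(sin β − sin α) = 69.098039; p = √p² = 8.312523; φ = atan2(cos α − cos β, d − sin α + sin β) = 0.116566 rad; t = (α − φ) mod 2π = 5.328032 rad, q = (φ − β) mod 2π = 4.526096 rad → L = 5.51·(5.328032 + 8.312523 + 4.526096) = 5.51·18.166652 = 100.098253 m
LSR: p² = d² − 2 + 2cos(α−β) + 2d(sin α + sin β) = 41.952598; p = √p² = 6.477082; φ = atan2(−cos α − cos β, d + sin α + sin β) − atan2(−2, p) = 0.244845 rad; t = (φ − α) mod 2π = 1.083432 rad, q = (φ − β) mod 2π = 4.654376 rad → L = 5.51·(1.083432 + 6.477082 + 4.654376) = 5.51·12.214890 = 67.304046 m
RSL: p² = d² − 2 + 2cos(α−β) − 2d(sin α + sin β) = 36.423251; p = √p² = 6.035168; φ = atan2(cos α + cos β, d − sin α − sin β) − atan2(2, p) = -0.261732 rad; t = (α − φ) mod 2π = 5.706330 rad, q = (β − φ) mod 2π = 2.135387 rad → L = 5.51·(5.706330 + 6.035168 + 2.135387) = 5.51·13.876885 = 76.461634 m
RLR: c = (6 − d² + 2cos(α−β) + 2d(sin α − sin β))/8 = -7.637255, |c| > 1 → infeasible
LRL: c = (6 − d² + 2cos(α−β) − 2d(sin α − sin β))/8 = -2.068962, |c| > 1 → infeasible
Shortest: LSL with L = 42.246320 m ≈ 42.2463 m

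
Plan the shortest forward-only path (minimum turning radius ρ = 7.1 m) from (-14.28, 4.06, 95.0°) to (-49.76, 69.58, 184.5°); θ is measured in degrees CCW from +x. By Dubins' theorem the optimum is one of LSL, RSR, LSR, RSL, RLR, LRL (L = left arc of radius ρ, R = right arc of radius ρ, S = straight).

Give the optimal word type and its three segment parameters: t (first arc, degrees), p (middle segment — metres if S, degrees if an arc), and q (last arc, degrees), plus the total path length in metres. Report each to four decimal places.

LSL: t = 20.2461°, p = 65.2977 m, q = 69.2539°, L = 76.3884 m

Let ψ = atan2(Δy, Δx) = atan2(65.52, -35.48) = 118.4362° be the start→goal bearing.
Normalize: d = |goal − start| / ρ = 74.509736/7.1 = 10.494329, α = (θ_start − ψ) mod 360° = 336.5638° = 5.874147 rad, β = (θ_goal − ψ) mod 360° = 66.0638° = 1.153031 rad.
Common terms: sin α = -0.397727, cos α = 0.917504, sin β = 0.913998, cos β = 0.405719, cos(α−β) = 0.008727, d² = 110.130942. Work in radians in the unit-radius frame; every candidate has L = ρ·(t + p + q).
LSL: p² = 2 + d² − 2cos(α−β) + 2d(sin α − sin β) = 84.582138; p = √p² = 9.196855; φ = atan2(cos β − cos α, d + sin α − sin β) = -0.055677 rad; t = (φ − α) mod 2π = 0.353362 rad, q = (β − φ) mod 2π = 1.208708 rad → L = 7.1·(0.353362 + 9.196855 + 1.208708) = 7.1·10.758924 = 76.388364 m
RSR: p² = 2 + d² − 2cos(α−β) + 2d(sin β − sin α) = 139.644840; p = √p² = 11.817142; φ = atan2(cos α − cos β, d − sin α + sin β) = 0.043322 rad; t = (α − φ) mod 2π = 5.830825 rad, q = (φ − β) mod 2π = 5.173476 rad → L = 7.1·(5.830825 + 11.817142 + 5.173476) = 7.1·22.821443 = 162.032243 m
LSR: p² = d² − 2 + 2cos(α−β) + 2d(sin α + sin β) = 118.984229; p = √p² = 10.907989; φ = atan2(−cos α − cos β, d + sin α + sin β) − atan2(−2, p) = 0.061734 rad; t = (φ − α) mod 2π = 0.470772 rad, q = (φ − β) mod 2π = 5.191888 rad → L = 7.1·(0.470772 + 10.907989 + 5.191888) = 7.1·16.570650 = 117.651613 m
RSL: p² = d² − 2 + 2cos(α−β) − 2d(sin α + sin β) = 97.312562; p = √p² = 9.864713; φ = atan2(cos α + cos β, d − sin α − sin β) − atan2(2, p) = -0.068188 rad; t = (α − φ) mod 2π = 5.942335 rad, q = (β − φ) mod 2π = 1.221219 rad → L = 7.1·(5.942335 + 9.864713 + 1.221219) = 7.1·17.028267 = 120.900693 m
RLR: c = (6 − d² + 2cos(α−β) + 2d(sin α − sin β))/8 = -16.455605, |c| > 1 → infeasible
LRL: c = (6 − d² + 2cos(α−β) − 2d(sin α − sin β))/8 = -9.572767, |c| > 1 → infeasible
Shortest: LSL with L = 76.388364 m ≈ 76.3884 m
Convert LSL to answer units (arcs ×180/π): t = 0.353362·180/π = 20.2461°, p = ρ·p = 7.1·9.196855 = 65.2977 m, q = 1.208708·180/π = 69.2539°, L = 76.3884 m.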